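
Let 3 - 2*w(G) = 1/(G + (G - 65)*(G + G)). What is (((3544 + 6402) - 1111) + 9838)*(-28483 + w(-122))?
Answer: -48403371543767/91012 ≈ -5.3183e+8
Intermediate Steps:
w(G) = 3/2 - 1/(2*(G + 2*G*(-65 + G))) (w(G) = 3/2 - 1/(2*(G + (G - 65)*(G + G))) = 3/2 - 1/(2*(G + (-65 + G)*(2*G))) = 3/2 - 1/(2*(G + 2*G*(-65 + G))))
(((3544 + 6402) - 1111) + 9838)*(-28483 + w(-122)) = (((3544 + 6402) - 1111) + 9838)*(-28483 + (½)*(-1 - 387*(-122) + 6*(-122)²)/(-122*(-129 + 2*(-122)))) = ((9946 - 1111) + 9838)*(-28483 + (½)*(-1/122)*(-1 + 47214 + 6*14884)/(-129 - 244)) = (8835 + 9838)*(-28483 + (½)*(-1/122)*(-1 + 47214 + 89304)/(-373)) = 18673*(-28483 + (½)*(-1/122)*(-1/373)*136517) = 18673*(-28483 + 136517/91012) = 18673*(-2592158279/91012) = -48403371543767/91012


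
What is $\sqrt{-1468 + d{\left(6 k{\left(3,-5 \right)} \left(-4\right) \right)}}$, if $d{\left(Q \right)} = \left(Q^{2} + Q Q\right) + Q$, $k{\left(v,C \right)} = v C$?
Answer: $2 \sqrt{64523} \approx 508.03$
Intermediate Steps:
$k{\left(v,C \right)} = C v$
$d{\left(Q \right)} = Q + 2 Q^{2}$ ($d{\left(Q \right)} = \left(Q^{2} + Q^{2}\right) + Q = 2 Q^{2} + Q = Q + 2 Q^{2}$)
$\sqrt{-1468 + d{\left(6 k{\left(3,-5 \right)} \left(-4\right) \right)}} = \sqrt{-1468 + 6 \left(\left(-5\right) 3\right) \left(-4\right) \left(1 + 2 \cdot 6 \left(\left(-5\right) 3\right) \left(-4\right)\right)} = \sqrt{-1468 + 6 \left(-15\right) \left(-4\right) \left(1 + 2 \cdot 6 \left(-15\right) \left(-4\right)\right)} = \sqrt{-1468 + \left(-90\right) \left(-4\right) \left(1 + 2 \left(\left(-90\right) \left(-4\right)\right)\right)} = \sqrt{-1468 + 360 \left(1 + 2 \cdot 360\right)} = \sqrt{-1468 + 360 \left(1 + 720\right)} = \sqrt{-1468 + 360 \cdot 721} = \sqrt{-1468 + 259560} = \sqrt{258092} = 2 \sqrt{64523}$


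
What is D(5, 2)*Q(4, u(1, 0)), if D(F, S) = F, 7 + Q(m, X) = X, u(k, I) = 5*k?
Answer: -10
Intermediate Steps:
Q(m, X) = -7 + X
D(5, 2)*Q(4, u(1, 0)) = 5*(-7 + 5*1) = 5*(-7 + 5) = 5*(-2) = -10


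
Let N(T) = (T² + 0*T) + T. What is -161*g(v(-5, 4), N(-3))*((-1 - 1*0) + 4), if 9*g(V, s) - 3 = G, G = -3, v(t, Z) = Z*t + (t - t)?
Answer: 0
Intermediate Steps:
v(t, Z) = Z*t (v(t, Z) = Z*t + 0 = Z*t)
N(T) = T + T² (N(T) = (T² + 0) + T = T² + T = T + T²)
g(V, s) = 0 (g(V, s) = ⅓ + (⅑)*(-3) = ⅓ - ⅓ = 0)
-161*g(v(-5, 4), N(-3))*((-1 - 1*0) + 4) = -0*((-1 - 1*0) + 4) = -0*((-1 + 0) + 4) = -0*(-1 + 4) = -0*3 = -161*0 = 0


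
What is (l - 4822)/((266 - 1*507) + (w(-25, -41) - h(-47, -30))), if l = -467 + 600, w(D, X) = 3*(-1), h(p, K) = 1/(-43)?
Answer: 67209/3497 ≈ 19.219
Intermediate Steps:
h(p, K) = -1/43
w(D, X) = -3
l = 133
(l - 4822)/((266 - 1*507) + (w(-25, -41) - h(-47, -30))) = (133 - 4822)/((266 - 1*507) + (-3 - 1*(-1/43))) = -4689/((266 - 507) + (-3 + 1/43)) = -4689/(-241 - 128/43) = -4689/(-10491/43) = -4689*(-43/10491) = 67209/3497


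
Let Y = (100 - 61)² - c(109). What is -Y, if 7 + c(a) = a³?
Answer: 1293501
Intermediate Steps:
c(a) = -7 + a³
Y = -1293501 (Y = (100 - 61)² - (-7 + 109³) = 39² - (-7 + 1295029) = 1521 - 1*1295022 = 1521 - 1295022 = -1293501)
-Y = -1*(-1293501) = 1293501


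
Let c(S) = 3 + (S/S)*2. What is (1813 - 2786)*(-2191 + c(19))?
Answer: 2126978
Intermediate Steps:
c(S) = 5 (c(S) = 3 + 1*2 = 3 + 2 = 5)
(1813 - 2786)*(-2191 + c(19)) = (1813 - 2786)*(-2191 + 5) = -973*(-2186) = 2126978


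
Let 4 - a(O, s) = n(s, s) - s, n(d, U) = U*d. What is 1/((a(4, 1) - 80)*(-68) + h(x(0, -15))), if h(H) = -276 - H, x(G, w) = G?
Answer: 1/4892 ≈ 0.00020442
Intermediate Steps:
a(O, s) = 4 + s - s² (a(O, s) = 4 - (s*s - s) = 4 - (s² - s) = 4 + (s - s²) = 4 + s - s²)
1/((a(4, 1) - 80)*(-68) + h(x(0, -15))) = 1/(((4 + 1 - 1*1²) - 80)*(-68) + (-276 - 1*0)) = 1/(((4 + 1 - 1*1) - 80)*(-68) + (-276 + 0)) = 1/(((4 + 1 - 1) - 80)*(-68) - 276) = 1/((4 - 80)*(-68) - 276) = 1/(-76*(-68) - 276) = 1/(5168 - 276) = 1/4892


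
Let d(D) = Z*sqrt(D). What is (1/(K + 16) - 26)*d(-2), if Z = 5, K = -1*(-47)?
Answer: -8185*I*sqrt(2)/63 ≈ -183.74*I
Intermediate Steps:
K = 47
d(D) = 5*sqrt(D)
(1/(K + 16) - 26)*d(-2) = (1/(47 + 16) - 26)*(5*sqrt(-2)) = (1/63 - 26)*(5*(I*sqrt(2))) = (1/63 - 26)*(5*I*sqrt(2)) = -8185*I*sqrt(2)/63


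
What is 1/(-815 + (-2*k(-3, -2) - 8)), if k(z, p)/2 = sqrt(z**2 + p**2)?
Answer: -823/677121 + 4*sqrt(13)/677121 ≈ -0.0011941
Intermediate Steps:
k(z, p) = 2*sqrt(p**2 + z**2) (k(z, p) = 2*sqrt(z**2 + p**2) = 2*sqrt(p**2 + z**2))
1/(-815 + (-2*k(-3, -2) - 8)) = 1/(-815 + (-4*sqrt((-2)**2 + (-3)**2) - 8)) = 1/(-815 + (-4*sqrt(4 + 9) - 8)) = 1/(-815 + (-4*sqrt(13) - 8)) = 1/(-815 + (-8 - 4*sqrt(13))) = 1/(-823 - 4*sqrt(13))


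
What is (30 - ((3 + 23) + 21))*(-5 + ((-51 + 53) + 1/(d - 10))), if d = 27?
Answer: 50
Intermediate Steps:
(30 - ((3 + 23) + 21))*(-5 + ((-51 + 53) + 1/(d - 10))) = (30 - ((3 + 23) + 21))*(-5 + ((-51 + 53) + 1/(27 - 10))) = (30 - (26 + 21))*(-5 + (2 + 1/17)) = (30 - 1*47)*(-5 + (2 + 1/17)) = (30 - 47)*(-5 + 35/17) = -17*(-50/17) = 50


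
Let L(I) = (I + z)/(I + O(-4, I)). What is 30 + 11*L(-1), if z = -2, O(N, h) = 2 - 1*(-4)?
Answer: 117/5 ≈ 23.400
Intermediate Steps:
O(N, h) = 6 (O(N, h) = 2 + 4 = 6)
L(I) = (-2 + I)/(6 + I) (L(I) = (I - 2)/(I + 6) = (-2 + I)/(6 + I))
30 + 11*L(-1) = 30 + 11*((-2 - 1)/(6 - 1)) = 30 + 11*(-3/5) = 30 - 33/5 = 117/5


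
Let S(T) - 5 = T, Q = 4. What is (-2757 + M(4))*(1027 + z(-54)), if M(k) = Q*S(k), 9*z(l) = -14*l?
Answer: -3023031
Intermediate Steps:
S(T) = 5 + T
z(l) = -14*l/9 (z(l) = (-14*l)/9 = -14*l/9)
M(k) = 20 + 4*k (M(k) = 4*(5 + k) = 20 + 4*k)
(-2757 + M(4))*(1027 + z(-54)) = (-2757 + (20 + 4*4))*(1027 - 14/9*(-54)) = (-2757 + (20 + 16))*(1027 + 84) = (-2757 + 36)*1111 = -2721*1111 = -3023031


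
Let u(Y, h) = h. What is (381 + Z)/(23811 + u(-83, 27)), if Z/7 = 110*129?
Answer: 33237/7946 ≈ 4.1829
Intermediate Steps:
Z = 99330 (Z = 7*(110*129) = 7*14190 = 99330)
(381 + Z)/(23811 + u(-83, 27)) = (381 + 99330)/(23811 + 27) = 99711/23838 = 99711*(1/23838) = 33237/7946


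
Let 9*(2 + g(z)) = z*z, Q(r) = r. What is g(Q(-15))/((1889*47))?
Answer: 23/88783 ≈ 0.00025906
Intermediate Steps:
g(z) = -2 + z²/9 (g(z) = -2 + (z*z)/9 = -2 + z²/9)
g(Q(-15))/((1889*47)) = (-2 + (⅑)*(-15)²)/((1889*47)) = (-2 + (⅑)*225)/88783 = (-2 + 25)*(1/88783) = 23*(1/88783) = 23/88783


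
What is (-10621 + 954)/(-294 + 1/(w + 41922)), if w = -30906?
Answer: 106491672/3238703 ≈ 32.881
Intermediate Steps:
(-10621 + 954)/(-294 + 1/(w + 41922)) = (-10621 + 954)/(-294 + 1/(-30906 + 41922)) = -9667/(-294 + 1/11016) = -9667/(-3238703/11016) = -9667*(-11016/3238703) = 106491672/3238703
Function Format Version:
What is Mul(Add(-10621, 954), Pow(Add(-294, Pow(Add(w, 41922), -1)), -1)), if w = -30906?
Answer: Rational(106491672, 3238703) ≈ 32.881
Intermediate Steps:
Mul(Add(-10621, 954), Pow(Add(-294, Pow(Add(w, 41922), -1)), -1)) = Mul(Add(-10621, 954), Pow(Add(-294, Pow(Add(-30906, 41922), -1)), -1)) = Mul(-9667, Pow(Add(-294, Pow(11016, -1)), -1)) = Mul(-9667, Pow(Add(-294, Rational(1, 11016)), -1)) = Mul(-9667, Pow(Rational(-3238703, 11016), -1)) = Mul(-9667, Rational(-11016, 3238703)) = Rational(106491672, 3238703)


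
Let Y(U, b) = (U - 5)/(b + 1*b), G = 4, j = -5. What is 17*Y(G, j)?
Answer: 17/10 ≈ 1.7000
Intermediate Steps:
Y(U, b) = (-5 + U)/(2*b) (Y(U, b) = (-5 + U)/(b + b) = (-5 + U)/((2*b)) = (-5 + U)*(1/(2*b)) = (-5 + U)/(2*b))
17*Y(G, j) = 17*((½)*(-5 + 4)/(-5)) = 17*((½)*(-⅕)*(-1)) = 17*(⅒) = 17/10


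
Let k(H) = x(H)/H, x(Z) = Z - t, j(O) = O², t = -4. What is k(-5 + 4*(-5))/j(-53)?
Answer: 21/70225 ≈ 0.00029904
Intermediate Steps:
x(Z) = 4 + Z (x(Z) = Z - 1*(-4) = Z + 4 = 4 + Z)
k(H) = (4 + H)/H
k(-5 + 4*(-5))/j(-53) = ((4 + (-5 + 4*(-5)))/(-5 + 4*(-5)))/((-53)²) = ((4 + (-5 - 20))/(-5 - 20))/2809 = ((4 - 25)/(-25))*(1/2809) = -1/25*(-21)*(1/2809) = (21/25)*(1/2809) = 21/70225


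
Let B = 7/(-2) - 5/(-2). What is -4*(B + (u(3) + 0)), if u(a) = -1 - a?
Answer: 20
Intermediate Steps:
B = -1 (B = 7*(-½) - 5*(-½) = -7/2 + 5/2 = -1)
-4*(B + (u(3) + 0)) = -4*(-1 + ((-1 - 1*3) + 0)) = -4*(-1 + ((-1 - 3) + 0)) = -4*(-1 + (-4 + 0)) = -4*(-1 - 4) = -4*(-5) = 20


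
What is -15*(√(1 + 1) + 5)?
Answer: -75 - 15*√2 ≈ -96.213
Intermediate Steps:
-15*(√(1 + 1) + 5) = -15*(√2 + 5) = -15*(5 + √2) = -75 - 15*√2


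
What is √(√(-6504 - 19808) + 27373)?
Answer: √(27373 + 2*I*√6578) ≈ 165.45 + 0.4902*I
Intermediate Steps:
√(√(-6504 - 19808) + 27373) = √(√(-26312) + 27373) = √(2*I*√6578 + 27373) = √(27373 + 2*I*√6578)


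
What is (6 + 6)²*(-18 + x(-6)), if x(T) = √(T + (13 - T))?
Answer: -2592 + 144*√13 ≈ -2072.8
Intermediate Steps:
x(T) = √13
(6 + 6)²*(-18 + x(-6)) = (6 + 6)²*(-18 + √13) = 12²*(-18 + √13) = 144*(-18 + √13) = -2592 + 144*√13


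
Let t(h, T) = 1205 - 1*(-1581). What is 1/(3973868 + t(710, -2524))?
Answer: 1/3976654 ≈ 2.5147e-7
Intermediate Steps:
t(h, T) = 2786 (t(h, T) = 1205 + 1581 = 2786)
1/(3973868 + t(710, -2524)) = 1/(3973868 + 2786) = 1/3976654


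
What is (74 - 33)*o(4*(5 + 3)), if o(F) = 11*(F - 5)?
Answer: 12177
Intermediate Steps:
o(F) = -55 + 11*F (o(F) = 11*(-5 + F) = -55 + 11*F)
(74 - 33)*o(4*(5 + 3)) = (74 - 33)*(-55 + 11*(4*(5 + 3))) = 41*(-55 + 11*(4*8)) = 41*(-55 + 11*32) = 41*(-55 + 352) = 41*297 = 12177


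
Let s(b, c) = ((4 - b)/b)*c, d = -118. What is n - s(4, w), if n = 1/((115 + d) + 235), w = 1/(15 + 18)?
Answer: 1/232 ≈ 0.0043103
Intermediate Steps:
w = 1/33 ≈ 0.030303
s(b, c) = c*(4 - b)/b (s(b, c) = ((4 - b)/b)*c = c*(4 - b)/b)
n = 1/232 (n = 1/((115 - 118) + 235) = 1/(-3 + 235) = 1/232 ≈ 0.0043103)
n - s(4, w) = 1/232 - (4 - 1*4)/(33*4) = 1/232 - (4 - 4)/(33*4) = 1/232 - 0/(33*4) = 1/232 - 1*0 = 1/232 + 0 = 1/232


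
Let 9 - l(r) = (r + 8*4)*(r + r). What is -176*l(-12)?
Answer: -86064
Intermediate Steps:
l(r) = 9 - 2*r*(32 + r) (l(r) = 9 - (r + 8*4)*(r + r) = 9 - (r + 32)*2*r = 9 - (32 + r)*2*r = 9 - 2*r*(32 + r))
-176*l(-12) = -176*(9 - 64*(-12) - 2*(-12)²) = -176*(9 + 768 - 2*144) = -176*(9 + 768 - 288) = -176*489 = -86064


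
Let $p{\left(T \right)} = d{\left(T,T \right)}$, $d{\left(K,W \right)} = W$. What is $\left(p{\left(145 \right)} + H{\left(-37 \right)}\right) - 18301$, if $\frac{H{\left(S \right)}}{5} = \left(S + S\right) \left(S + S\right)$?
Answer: $9224$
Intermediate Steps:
$H{\left(S \right)} = 20 S^{2}$ ($H{\left(S \right)} = 5 \left(S + S\right) \left(S + S\right) = 5 \cdot 2 S 2 S = 5 \cdot 4 S^{2} = 20 S^{2}$)
$p{\left(T \right)} = T$
$\left(p{\left(145 \right)} + H{\left(-37 \right)}\right) - 18301 = \left(145 + 20 \left(-37\right)^{2}\right) - 18301 = \left(145 + 20 \cdot 1369\right) - 18301 = \left(145 + 27380\right) - 18301 = 27525 - 18301 = 9224$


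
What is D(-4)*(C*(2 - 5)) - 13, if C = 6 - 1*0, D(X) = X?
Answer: 59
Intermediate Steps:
C = 6 (C = 6 + 0 = 6)
D(-4)*(C*(2 - 5)) - 13 = -24*(2 - 5) - 13 = -24*(-3) - 13 = -4*(-18) - 13 = 72 - 13 = 59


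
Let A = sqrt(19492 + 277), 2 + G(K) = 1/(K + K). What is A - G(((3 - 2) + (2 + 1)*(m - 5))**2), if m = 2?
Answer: 255/128 + sqrt(19769) ≈ 142.59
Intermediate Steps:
G(K) = -2 + 1/(2*K) (G(K) = -2 + 1/(K + K) = -2 + 1/(2*K))
A = sqrt(19769) ≈ 140.60
A - G(((3 - 2) + (2 + 1)*(m - 5))**2) = sqrt(19769) - (-2 + 1/(2*(((3 - 2) + (2 + 1)*(2 - 5))**2))) = sqrt(19769) - (-2 + 1/(2*((1 + 3*(-3))**2))) = sqrt(19769) - (-2 + 1/(2*((1 - 9)**2))) = sqrt(19769) - (-2 + 1/(2*((-8)**2))) = sqrt(19769) - (-2 + (1/2)/64) = sqrt(19769) - (-2 + (1/2)*(1/64)) = sqrt(19769) - (-2 + 1/128) = sqrt(19769) - 1*(-255/128) = sqrt(19769) + 255/128 = 255/128 + sqrt(19769)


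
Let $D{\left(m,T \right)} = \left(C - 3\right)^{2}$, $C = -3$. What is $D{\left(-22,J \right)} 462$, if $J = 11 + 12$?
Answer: $16632$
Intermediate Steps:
$J = 23$
$D{\left(m,T \right)} = 36$ ($D{\left(m,T \right)} = \left(-3 - 3\right)^{2} = \left(-6\right)^{2} = 36$)
$D{\left(-22,J \right)} 462 = 36 \cdot 462 = 16632$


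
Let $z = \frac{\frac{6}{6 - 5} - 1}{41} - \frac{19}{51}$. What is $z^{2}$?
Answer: $\frac{274576}{4372281} \approx 0.062799$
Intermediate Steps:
$z = - \frac{524}{2091}$ ($z = \left(\frac{6}{1} - 1\right) \frac{1}{41} - \frac{19}{51} = \left(6 \cdot 1 - 1\right) \frac{1}{41} - \frac{19}{51} = \left(6 - 1\right) \frac{1}{41} - \frac{19}{51} = 5 \cdot \frac{1}{41} - \frac{19}{51} = \frac{5}{41} - \frac{19}{51} = - \frac{524}{2091} \approx -0.2506$)
$z^{2} = \left(- \frac{524}{2091}\right)^{2} = \frac{274576}{4372281}$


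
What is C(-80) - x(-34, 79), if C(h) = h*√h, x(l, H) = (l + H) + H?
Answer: -124 - 320*I*√5 ≈ -124.0 - 715.54*I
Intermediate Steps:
x(l, H) = l + 2*H (x(l, H) = (H + l) + H = l + 2*H)
C(h) = h^(3/2)
C(-80) - x(-34, 79) = (-80)^(3/2) - (-34 + 2*79) = -320*I*√5 - (-34 + 158) = -320*I*√5 - 1*124 = -320*I*√5 - 124 = -124 - 320*I*√5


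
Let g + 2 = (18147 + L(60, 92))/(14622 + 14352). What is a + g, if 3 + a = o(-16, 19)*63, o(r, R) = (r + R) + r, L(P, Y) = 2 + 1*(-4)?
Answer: -23856431/28974 ≈ -823.37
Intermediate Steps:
L(P, Y) = -2 (L(P, Y) = 2 - 4 = -2)
o(r, R) = R + 2*r (o(r, R) = (R + r) + r = R + 2*r)
g = -39803/28974 (g = -2 + (18147 - 2)/(14622 + 14352) = -2 + 18145/28974 = -39803/28974 ≈ -1.3737)
a = -822 (a = -3 + (19 + 2*(-16))*63 = -3 + (19 - 32)*63 = -3 - 13*63 = -3 - 819 = -822)
a + g = -822 - 39803/28974 = -23856431/28974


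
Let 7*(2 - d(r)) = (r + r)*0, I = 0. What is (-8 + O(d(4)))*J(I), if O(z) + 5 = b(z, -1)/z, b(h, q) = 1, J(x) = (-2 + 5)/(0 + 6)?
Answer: -25/4 ≈ -6.2500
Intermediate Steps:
d(r) = 2 (d(r) = 2 - (r + r)*0/7 = 2 - 2*r*0/7 = 2 - ⅐*0 = 2 + 0 = 2)
J(x) = ½ (J(x) = 3/6 = 3*(⅙) = ½)
O(z) = -5 + 1/z
(-8 + O(d(4)))*J(I) = (-8 + (-5 + 1/2))*(½) = (-8 + (-5 + ½))*(½) = (-8 - 9/2)*(½) = -25/2*½ = -25/4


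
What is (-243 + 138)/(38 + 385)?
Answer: -35/141 ≈ -0.24823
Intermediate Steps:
(-243 + 138)/(38 + 385) = -105/423 = -105*1/423 = -35/141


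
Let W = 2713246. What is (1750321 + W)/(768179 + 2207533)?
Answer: 4463567/2975712 ≈ 1.5000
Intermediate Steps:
(1750321 + W)/(768179 + 2207533) = (1750321 + 2713246)/(768179 + 2207533) = 4463567/2975712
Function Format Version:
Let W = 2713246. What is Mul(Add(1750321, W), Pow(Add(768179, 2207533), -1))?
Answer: Rational(4463567, 2975712) ≈ 1.5000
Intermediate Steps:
Mul(Add(1750321, W), Pow(Add(768179, 2207533), -1)) = Mul(Add(1750321, 2713246), Pow(Add(768179, 2207533), -1)) = Mul(4463567, Pow(2975712, -1)) = Mul(4463567, Rational(1, 2975712)) = Rational(4463567, 2975712)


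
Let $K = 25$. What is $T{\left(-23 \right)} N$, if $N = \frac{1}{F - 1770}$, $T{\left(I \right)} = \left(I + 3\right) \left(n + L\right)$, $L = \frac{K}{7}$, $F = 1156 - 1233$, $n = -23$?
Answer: $- \frac{2720}{12929} \approx -0.21038$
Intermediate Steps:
$F = -77$ ($F = 1156 - 1233 = -77$)
$L = \frac{25}{7} \approx 3.5714$
$T{\left(I \right)} = - \frac{408}{7} - \frac{136 I}{7}$ ($T{\left(I \right)} = \left(I + 3\right) \left(-23 + \frac{25}{7}\right) = \left(3 + I\right) \left(- \frac{136}{7}\right) = - \frac{408}{7} - \frac{136 I}{7}$)
$N = - \frac{1}{1847}$ ($N = \frac{1}{-77 - 1770} = \frac{1}{-1847} = - \frac{1}{1847} \approx -0.00054142$)
$T{\left(-23 \right)} N = \left(- \frac{408}{7} - - \frac{3128}{7}\right) \left(- \frac{1}{1847}\right) = \left(- \frac{408}{7} + \frac{3128}{7}\right) \left(- \frac{1}{1847}\right) = \frac{2720}{7} \left(- \frac{1}{1847}\right) = - \frac{2720}{12929}$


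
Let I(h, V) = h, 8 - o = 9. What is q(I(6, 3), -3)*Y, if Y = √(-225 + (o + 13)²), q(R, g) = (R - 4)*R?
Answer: 108*I ≈ 108.0*I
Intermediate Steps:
o = -1 (o = 8 - 1*9 = 8 - 9 = -1)
q(R, g) = R*(-4 + R) (q(R, g) = (-4 + R)*R = R*(-4 + R))
Y = 9*I (Y = √(-225 + (-1 + 13)²) = √(-225 + 12²) = √(-225 + 144) = √(-81) = 9*I ≈ 9.0*I)
q(I(6, 3), -3)*Y = (6*(-4 + 6))*(9*I) = (6*2)*(9*I) = 12*(9*I) = 108*I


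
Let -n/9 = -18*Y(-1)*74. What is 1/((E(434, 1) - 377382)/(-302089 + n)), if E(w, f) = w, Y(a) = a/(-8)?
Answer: 601181/753896 ≈ 0.79743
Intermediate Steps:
Y(a) = -a/8 (Y(a) = a*(-1/8) = -a/8)
n = 2997/2 (n = -9*(-(-9)*(-1)/4)*74 = -9*(-18*1/8)*74 = -(-81)*74/4 = -9*(-333/2) = 2997/2 ≈ 1498.5)
1/((E(434, 1) - 377382)/(-302089 + n)) = 1/((434 - 377382)/(-302089 + 2997/2)) = 1/(-376948/(-601181/2)) = 1/(-376948*(-2/601181)) = 1/(753896/601181) = 601181/753896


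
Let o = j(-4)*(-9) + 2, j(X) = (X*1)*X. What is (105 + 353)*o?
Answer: -65036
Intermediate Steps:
j(X) = X² (j(X) = X*X = X²)
o = -142 (o = (-4)²*(-9) + 2 = 16*(-9) + 2 = -144 + 2 = -142)
(105 + 353)*o = (105 + 353)*(-142) = 458*(-142) = -65036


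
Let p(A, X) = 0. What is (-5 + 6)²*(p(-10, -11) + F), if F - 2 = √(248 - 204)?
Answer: 2 + 2*√11 ≈ 8.6333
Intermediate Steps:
F = 2 + 2*√11 (F = 2 + √(248 - 204) = 2 + √44 = 2 + 2*√11 ≈ 8.6333)
(-5 + 6)²*(p(-10, -11) + F) = (-5 + 6)²*(0 + (2 + 2*√11)) = 1²*(2 + 2*√11) = 1*(2 + 2*√11) = 2 + 2*√11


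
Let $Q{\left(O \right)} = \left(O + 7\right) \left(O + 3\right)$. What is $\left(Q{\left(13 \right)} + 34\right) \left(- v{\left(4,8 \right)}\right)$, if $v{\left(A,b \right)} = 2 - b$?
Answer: $2124$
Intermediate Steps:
$Q{\left(O \right)} = \left(3 + O\right) \left(7 + O\right)$ ($Q{\left(O \right)} = \left(7 + O\right) \left(3 + O\right) = \left(3 + O\right) \left(7 + O\right)$)
$\left(Q{\left(13 \right)} + 34\right) \left(- v{\left(4,8 \right)}\right) = \left(\left(21 + 13^{2} + 10 \cdot 13\right) + 34\right) \left(- (2 - 8)\right) = \left(\left(21 + 169 + 130\right) + 34\right) \left(- (2 - 8)\right) = \left(320 + 34\right) \left(\left(-1\right) \left(-6\right)\right) = 354 \cdot 6 = 2124$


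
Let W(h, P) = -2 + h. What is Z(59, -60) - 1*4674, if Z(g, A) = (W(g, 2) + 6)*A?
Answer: -8454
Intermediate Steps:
Z(g, A) = A*(4 + g) (Z(g, A) = ((-2 + g) + 6)*A = (4 + g)*A = A*(4 + g))
Z(59, -60) - 1*4674 = -60*(4 + 59) - 1*4674 = -60*63 - 4674 = -3780 - 4674 = -8454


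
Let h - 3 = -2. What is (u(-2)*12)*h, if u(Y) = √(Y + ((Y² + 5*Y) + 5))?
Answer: 12*I*√3 ≈ 20.785*I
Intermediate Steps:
h = 1 (h = 3 - 2 = 1)
u(Y) = √(5 + Y² + 6*Y) (u(Y) = √(Y + (5 + Y² + 5*Y)) = √(5 + Y² + 6*Y))
(u(-2)*12)*h = (√(5 + (-2)² + 6*(-2))*12)*1 = (√(5 + 4 - 12)*12)*1 = (√(-3)*12)*1 = ((I*√3)*12)*1 = (12*I*√3)*1 = 12*I*√3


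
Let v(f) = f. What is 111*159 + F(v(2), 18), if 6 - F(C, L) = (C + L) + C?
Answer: 17633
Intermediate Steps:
F(C, L) = 6 - L - 2*C (F(C, L) = 6 - ((C + L) + C) = 6 - (L + 2*C) = 6 + (-L - 2*C) = 6 - L - 2*C)
111*159 + F(v(2), 18) = 111*159 + (6 - 1*18 - 2*2) = 17649 + (6 - 18 - 4) = 17649 - 16 = 17633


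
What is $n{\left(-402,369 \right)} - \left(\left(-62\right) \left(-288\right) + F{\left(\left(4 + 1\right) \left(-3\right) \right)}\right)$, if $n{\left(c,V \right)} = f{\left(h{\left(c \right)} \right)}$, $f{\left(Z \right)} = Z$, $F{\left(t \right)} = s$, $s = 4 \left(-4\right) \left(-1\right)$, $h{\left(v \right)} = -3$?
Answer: $-17875$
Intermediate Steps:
$s = 16$ ($s = \left(-16\right) \left(-1\right) = 16$)
$F{\left(t \right)} = 16$
$n{\left(c,V \right)} = -3$
$n{\left(-402,369 \right)} - \left(\left(-62\right) \left(-288\right) + F{\left(\left(4 + 1\right) \left(-3\right) \right)}\right) = -3 - \left(\left(-62\right) \left(-288\right) + 16\right) = -3 - \left(17856 + 16\right) = -3 - 17872 = -17875$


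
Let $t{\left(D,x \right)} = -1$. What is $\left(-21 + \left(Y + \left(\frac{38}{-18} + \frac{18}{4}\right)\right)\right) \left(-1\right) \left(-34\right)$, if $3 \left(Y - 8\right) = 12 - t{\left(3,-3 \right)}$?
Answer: $- \frac{1921}{9} \approx -213.44$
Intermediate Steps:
$Y = \frac{37}{3}$ ($Y = 8 + \frac{12 - -1}{3} = 8 + \frac{12 + 1}{3} = 8 + \frac{1}{3} \cdot 13 = 8 + \frac{13}{3} = \frac{37}{3} \approx 12.333$)
$\left(-21 + \left(Y + \left(\frac{38}{-18} + \frac{18}{4}\right)\right)\right) \left(-1\right) \left(-34\right) = \left(-21 + \left(\frac{37}{3} + \left(\frac{38}{-18} + \frac{18}{4}\right)\right)\right) \left(-1\right) \left(-34\right) = \left(-21 + \left(\frac{37}{3} + \left(38 \left(- \frac{1}{18}\right) + 18 \cdot \frac{1}{4}\right)\right)\right) \left(-1\right) \left(-34\right) = \left(-21 + \left(\frac{37}{3} + \left(- \frac{19}{9} + \frac{9}{2}\right)\right)\right) \left(-1\right) \left(-34\right) = \left(-21 + \left(\frac{37}{3} + \frac{43}{18}\right)\right) \left(-1\right) \left(-34\right) = \left(-21 + \frac{265}{18}\right) \left(-1\right) \left(-34\right) = \left(- \frac{113}{18}\right) \left(-1\right) \left(-34\right) = \frac{113}{18} \left(-34\right) = - \frac{1921}{9}$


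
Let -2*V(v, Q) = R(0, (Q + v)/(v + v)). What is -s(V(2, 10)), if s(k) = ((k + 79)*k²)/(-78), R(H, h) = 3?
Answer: 465/208 ≈ 2.2356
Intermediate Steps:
V(v, Q) = -3/2 (V(v, Q) = -½*3 = -3/2)
s(k) = -k²*(79 + k)/78 (s(k) = ((79 + k)*k²)*(-1/78) = (k²*(79 + k))*(-1/78) = -k²*(79 + k)/78)
-s(V(2, 10)) = -(-3/2)²*(-79 - 1*(-3/2))/78 = -9*(-79 + 3/2)/(78*4) = -9*(-155)/(78*4*2) = -1*(-465/208) = 465/208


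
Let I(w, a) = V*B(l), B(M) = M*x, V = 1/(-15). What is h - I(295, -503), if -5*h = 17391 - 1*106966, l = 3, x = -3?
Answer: 89572/5 ≈ 17914.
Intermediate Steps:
V = -1/15 ≈ -0.066667
B(M) = -3*M (B(M) = M*(-3) = -3*M)
I(w, a) = 3/5 (I(w, a) = -(-1)*3/5 = -1/15*(-9) = 3/5)
h = 17915 (h = -(17391 - 1*106966)/5 = -(17391 - 106966)/5 = -1/5*(-89575) = 17915)
h - I(295, -503) = 17915 - 1*3/5 = 17915 - 3/5 = 89572/5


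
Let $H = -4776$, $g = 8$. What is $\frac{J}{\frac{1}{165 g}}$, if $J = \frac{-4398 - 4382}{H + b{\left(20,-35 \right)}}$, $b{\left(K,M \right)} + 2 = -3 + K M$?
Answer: $\frac{3863200}{1827} \approx 2114.5$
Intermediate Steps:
$b{\left(K,M \right)} = -5 + K M$ ($b{\left(K,M \right)} = -2 + \left(-3 + K M\right) = -5 + K M$)
$J = \frac{8780}{5481}$ ($J = \frac{-4398 - 4382}{-4776 + \left(-5 + 20 \left(-35\right)\right)} = - \frac{8780}{-4776 - 705} = - \frac{8780}{-5481} = \left(-8780\right) \left(- \frac{1}{5481}\right) = \frac{8780}{5481} \approx 1.6019$)
$\frac{J}{\frac{1}{165 g}} = \frac{8780}{5481 \frac{1}{165 \cdot 8}} = \frac{8780}{5481 \cdot \frac{1}{1320}} = \frac{8780 \frac{1}{\frac{1}{1320}}}{5481} = \frac{8780}{5481} \cdot 1320 = \frac{3863200}{1827}$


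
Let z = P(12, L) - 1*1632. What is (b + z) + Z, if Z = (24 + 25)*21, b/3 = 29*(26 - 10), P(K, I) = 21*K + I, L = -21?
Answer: 1020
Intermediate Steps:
P(K, I) = I + 21*K
b = 1392 (b = 3*(29*(26 - 10)) = 3*(29*16) = 3*464 = 1392)
Z = 1029 (Z = 49*21 = 1029)
z = -1401 (z = (-21 + 21*12) - 1*1632 = (-21 + 252) - 1632 = 231 - 1632 = -1401)
(b + z) + Z = (1392 - 1401) + 1029 = -9 + 1029 = 1020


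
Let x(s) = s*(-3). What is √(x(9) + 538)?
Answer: √511 ≈ 22.605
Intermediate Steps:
x(s) = -3*s
√(x(9) + 538) = √(-3*9 + 538) = √(-27 + 538) = √511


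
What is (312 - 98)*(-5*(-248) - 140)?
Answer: 235400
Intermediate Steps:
(312 - 98)*(-5*(-248) - 140) = 214*(1240 - 140) = 214*1100 = 235400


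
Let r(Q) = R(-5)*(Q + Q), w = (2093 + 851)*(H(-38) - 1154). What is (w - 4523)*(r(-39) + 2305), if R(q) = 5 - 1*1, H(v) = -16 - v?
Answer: -6650902083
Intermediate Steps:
w = -3332608 (w = (2093 + 851)*((-16 - 1*(-38)) - 1154) = 2944*((-16 + 38) - 1154) = 2944*(22 - 1154) = 2944*(-1132) = -3332608)
R(q) = 4 (R(q) = 5 - 1 = 4)
r(Q) = 8*Q (r(Q) = 4*(Q + Q) = 4*(2*Q) = 8*Q)
(w - 4523)*(r(-39) + 2305) = (-3332608 - 4523)*(8*(-39) + 2305) = -3337131*(-312 + 2305) = -3337131*1993 = -6650902083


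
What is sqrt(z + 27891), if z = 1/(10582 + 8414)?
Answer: sqrt(2516103008313)/9498 ≈ 167.01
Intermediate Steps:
z = 1/18996 ≈ 5.2643e-5
sqrt(z + 27891) = sqrt(1/18996 + 27891) = sqrt(529817437/18996) = sqrt(2516103008313)/9498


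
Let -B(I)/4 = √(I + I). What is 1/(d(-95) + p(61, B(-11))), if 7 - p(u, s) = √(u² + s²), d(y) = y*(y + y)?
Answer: 6019/108683960 + √3369/326051880 ≈ 5.5559e-5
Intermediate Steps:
B(I) = -4*√2*√I (B(I) = -4*√(I + I) = -4*√2*√I)
d(y) = 2*y² (d(y) = y*(2*y) = 2*y²)
p(u, s) = 7 - √(s² + u²) (p(u, s) = 7 - √(u² + s²) = 7 - √(s² + u²))
1/(d(-95) + p(61, B(-11))) = 1/(2*(-95)² + (7 - √((-4*√2*√(-11))² + 61²))) = 1/(2*9025 + (7 - √((-4*√2*I*√11)² + 3721))) = 1/(18050 + (7 - √((-4*I*√22)² + 3721))) = 1/(18050 + (7 - √(-352 + 3721))) = 1/(18050 + (7 - √3369)) = 1/(18057 - √3369)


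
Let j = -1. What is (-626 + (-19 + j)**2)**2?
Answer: 51076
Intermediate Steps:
(-626 + (-19 + j)**2)**2 = (-626 + (-19 - 1)**2)**2 = (-626 + (-20)**2)**2 = (-626 + 400)**2 = (-226)**2 = 51076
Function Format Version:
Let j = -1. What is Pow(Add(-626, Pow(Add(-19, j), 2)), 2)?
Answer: 51076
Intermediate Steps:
Pow(Add(-626, Pow(Add(-19, j), 2)), 2) = Pow(Add(-626, Pow(Add(-19, -1), 2)), 2) = Pow(Add(-626, Pow(-20, 2)), 2) = Pow(Add(-626, 400), 2) = Pow(-226, 2) = 51076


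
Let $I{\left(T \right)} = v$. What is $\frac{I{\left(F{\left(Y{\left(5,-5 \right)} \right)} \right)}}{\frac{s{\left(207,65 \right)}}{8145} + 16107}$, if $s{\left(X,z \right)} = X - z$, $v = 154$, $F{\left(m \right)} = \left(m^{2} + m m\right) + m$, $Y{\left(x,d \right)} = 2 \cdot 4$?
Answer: $\frac{1254330}{131191657} \approx 0.009561$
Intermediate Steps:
$Y{\left(x,d \right)} = 8$
$F{\left(m \right)} = m + 2 m^{2}$ ($F{\left(m \right)} = \left(m^{2} + m^{2}\right) + m = 2 m^{2} + m = m + 2 m^{2}$)
$I{\left(T \right)} = 154$
$\frac{I{\left(F{\left(Y{\left(5,-5 \right)} \right)} \right)}}{\frac{s{\left(207,65 \right)}}{8145} + 16107} = \frac{154}{\frac{207 - 65}{8145} + 16107} = \frac{154}{\left(207 - 65\right) \frac{1}{8145} + 16107} = \frac{154}{142 \cdot \frac{1}{8145} + 16107} = \frac{154}{\frac{142}{8145} + 16107} = \frac{154}{\frac{131191657}{8145}} = 154 \cdot \frac{8145}{131191657} = \frac{1254330}{131191657}$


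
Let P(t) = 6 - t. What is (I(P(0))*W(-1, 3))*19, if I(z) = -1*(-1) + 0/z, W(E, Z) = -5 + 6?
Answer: 19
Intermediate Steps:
W(E, Z) = 1
I(z) = 1 (I(z) = 1 + 0 = 1)
(I(P(0))*W(-1, 3))*19 = (1*1)*19 = 1*19 = 19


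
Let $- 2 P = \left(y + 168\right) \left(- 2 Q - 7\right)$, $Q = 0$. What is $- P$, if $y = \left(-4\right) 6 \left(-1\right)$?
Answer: $-672$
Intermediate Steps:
$y = 24$ ($y = \left(-24\right) \left(-1\right) = 24$)
$P = 672$ ($P = - \frac{\left(24 + 168\right) \left(\left(-2\right) 0 - 7\right)}{2} = - \frac{192 \left(0 - 7\right)}{2} = - \frac{192 \left(-7\right)}{2} = \left(- \frac{1}{2}\right) \left(-1344\right) = 672$)
$- P = \left(-1\right) 672 = -672$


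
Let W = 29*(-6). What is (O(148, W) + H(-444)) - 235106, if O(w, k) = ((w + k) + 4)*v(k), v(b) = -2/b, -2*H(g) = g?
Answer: -20434930/87 ≈ -2.3488e+5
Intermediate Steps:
W = -174
H(g) = -g/2
O(w, k) = -2*(4 + k + w)/k (O(w, k) = ((w + k) + 4)*(-2/k) = ((k + w) + 4)*(-2/k) = (4 + k + w)*(-2/k) = -2*(4 + k + w)/k)
(O(148, W) + H(-444)) - 235106 = (2*(-4 - 1*(-174) - 1*148)/(-174) - ½*(-444)) - 235106 = (2*(-1/174)*(-4 + 174 - 148) + 222) - 235106 = (2*(-1/174)*22 + 222) - 235106 = (-22/87 + 222) - 235106 = 19292/87 - 235106 = -20434930/87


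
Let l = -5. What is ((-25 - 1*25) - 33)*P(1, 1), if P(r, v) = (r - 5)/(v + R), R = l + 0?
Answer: -83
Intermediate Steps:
R = -5 (R = -5 + 0 = -5)
P(r, v) = (-5 + r)/(-5 + v) (P(r, v) = (r - 5)/(v - 5) = (-5 + r)/(-5 + v))
((-25 - 1*25) - 33)*P(1, 1) = ((-25 - 1*25) - 33)*((-5 + 1)/(-5 + 1)) = ((-25 - 25) - 33)*(-4/(-4)) = (-50 - 33)*(-¼*(-4)) = -83*1 = -83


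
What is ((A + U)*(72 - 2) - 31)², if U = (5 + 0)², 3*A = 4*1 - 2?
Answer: 28058209/9 ≈ 3.1176e+6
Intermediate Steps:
A = ⅔ (A = (4*1 - 2)/3 = (4 - 2)/3 = (⅓)*2 = ⅔ ≈ 0.66667)
U = 25 (U = 5² = 25)
((A + U)*(72 - 2) - 31)² = ((⅔ + 25)*(72 - 2) - 31)² = ((77/3)*70 - 31)² = (5390/3 - 31)² = (5297/3)² = 28058209/9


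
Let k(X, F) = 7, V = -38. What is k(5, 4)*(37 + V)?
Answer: -7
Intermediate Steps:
k(5, 4)*(37 + V) = 7*(37 - 38) = 7*(-1) = -7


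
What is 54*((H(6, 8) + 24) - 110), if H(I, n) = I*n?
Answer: -2052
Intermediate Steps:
54*((H(6, 8) + 24) - 110) = 54*((6*8 + 24) - 110) = 54*((48 + 24) - 110) = 54*(72 - 110) = 54*(-38) = -2052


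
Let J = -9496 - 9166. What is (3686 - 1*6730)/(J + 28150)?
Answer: -761/2372 ≈ -0.32083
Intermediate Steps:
J = -18662
(3686 - 1*6730)/(J + 28150) = (3686 - 1*6730)/(-18662 + 28150) = (3686 - 6730)/9488 = -3044*1/9488 = -761/2372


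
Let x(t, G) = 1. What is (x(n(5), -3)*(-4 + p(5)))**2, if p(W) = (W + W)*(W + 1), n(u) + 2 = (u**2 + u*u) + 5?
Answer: 3136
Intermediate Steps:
n(u) = 3 + 2*u**2 (n(u) = -2 + ((u**2 + u*u) + 5) = -2 + ((u**2 + u**2) + 5) = -2 + (2*u**2 + 5) = -2 + (5 + 2*u**2) = 3 + 2*u**2)
p(W) = 2*W*(1 + W) (p(W) = (2*W)*(1 + W) = 2*W*(1 + W))
(x(n(5), -3)*(-4 + p(5)))**2 = (1*(-4 + 2*5*(1 + 5)))**2 = (1*(-4 + 2*5*6))**2 = (1*(-4 + 60))**2 = (1*56)**2 = 56**2 = 3136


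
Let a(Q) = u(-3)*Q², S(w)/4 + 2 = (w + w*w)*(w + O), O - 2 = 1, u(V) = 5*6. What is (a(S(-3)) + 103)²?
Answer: 4092529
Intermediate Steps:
u(V) = 30
O = 3 (O = 2 + 1 = 3)
S(w) = -8 + 4*(3 + w)*(w + w²) (S(w) = -8 + 4*((w + w*w)*(w + 3)) = -8 + 4*((w + w²)*(3 + w)) = -8 + 4*((3 + w)*(w + w²)) = -8 + 4*(3 + w)*(w + w²))
a(Q) = 30*Q²
(a(S(-3)) + 103)² = (30*(-8 + 4*(-3)³ + 12*(-3) + 16*(-3)²)² + 103)² = (30*(-8 + 4*(-27) - 36 + 16*9)² + 103)² = (30*(-8 - 108 - 36 + 144)² + 103)² = (30*(-8)² + 103)² = (30*64 + 103)² = (1920 + 103)² = 2023² = 4092529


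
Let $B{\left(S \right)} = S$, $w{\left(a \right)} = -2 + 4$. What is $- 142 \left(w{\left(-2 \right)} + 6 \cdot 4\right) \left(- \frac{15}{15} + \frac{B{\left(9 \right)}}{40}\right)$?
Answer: $\frac{28613}{10} \approx 2861.3$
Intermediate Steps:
$w{\left(a \right)} = 2$
$- 142 \left(w{\left(-2 \right)} + 6 \cdot 4\right) \left(- \frac{15}{15} + \frac{B{\left(9 \right)}}{40}\right) = - 142 \left(2 + 6 \cdot 4\right) \left(- \frac{15}{15} + \frac{9}{40}\right) = - 142 \left(2 + 24\right) \left(\left(-15\right) \frac{1}{15} + 9 \cdot \frac{1}{40}\right) = \left(-142\right) 26 \left(-1 + \frac{9}{40}\right) = \left(-3692\right) \left(- \frac{31}{40}\right) = \frac{28613}{10}$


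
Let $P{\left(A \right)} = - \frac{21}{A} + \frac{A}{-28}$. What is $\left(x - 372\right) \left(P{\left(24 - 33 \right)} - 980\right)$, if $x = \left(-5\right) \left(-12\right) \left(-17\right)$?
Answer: $\frac{9523252}{7} \approx 1.3605 \cdot 10^{6}$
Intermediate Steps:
$P{\left(A \right)} = - \frac{21}{A} - \frac{A}{28}$ ($P{\left(A \right)} = - \frac{21}{A} + A \left(- \frac{1}{28}\right) = - \frac{21}{A} - \frac{A}{28}$)
$x = -1020$ ($x = 60 \left(-17\right) = -1020$)
$\left(x - 372\right) \left(P{\left(24 - 33 \right)} - 980\right) = \left(-1020 - 372\right) \left(\left(- \frac{21}{24 - 33} - \frac{24 - 33}{28}\right) - 980\right) = - 1392 \left(\left(- \frac{21}{-9} - - \frac{9}{28}\right) - 980\right) = - 1392 \left(\left(\left(-21\right) \left(- \frac{1}{9}\right) + \frac{9}{28}\right) - 980\right) = - 1392 \left(\left(\frac{7}{3} + \frac{9}{28}\right) - 980\right) = - 1392 \left(\frac{223}{84} - 980\right) = \left(-1392\right) \left(- \frac{82097}{84}\right) = \frac{9523252}{7}$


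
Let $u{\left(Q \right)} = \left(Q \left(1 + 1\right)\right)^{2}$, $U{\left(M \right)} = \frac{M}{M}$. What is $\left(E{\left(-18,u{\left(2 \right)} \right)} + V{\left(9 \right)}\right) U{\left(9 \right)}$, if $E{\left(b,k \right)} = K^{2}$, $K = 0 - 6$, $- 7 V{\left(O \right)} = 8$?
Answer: $\frac{244}{7} \approx 34.857$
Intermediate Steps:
$V{\left(O \right)} = - \frac{8}{7}$ ($V{\left(O \right)} = \left(- \frac{1}{7}\right) 8 = - \frac{8}{7}$)
$U{\left(M \right)} = 1$
$K = -6$ ($K = 0 - 6 = -6$)
$u{\left(Q \right)} = 4 Q^{2}$ ($u{\left(Q \right)} = \left(Q 2\right)^{2} = \left(2 Q\right)^{2} = 4 Q^{2}$)
$E{\left(b,k \right)} = 36$ ($E{\left(b,k \right)} = \left(-6\right)^{2} = 36$)
$\left(E{\left(-18,u{\left(2 \right)} \right)} + V{\left(9 \right)}\right) U{\left(9 \right)} = \left(36 - \frac{8}{7}\right) 1 = \frac{244}{7} \cdot 1 = \frac{244}{7}$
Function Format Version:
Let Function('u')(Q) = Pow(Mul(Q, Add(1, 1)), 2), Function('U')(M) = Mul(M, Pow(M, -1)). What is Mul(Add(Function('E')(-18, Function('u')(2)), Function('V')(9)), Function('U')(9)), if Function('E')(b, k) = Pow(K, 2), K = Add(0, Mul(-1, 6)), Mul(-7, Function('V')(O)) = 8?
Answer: Rational(244, 7) ≈ 34.857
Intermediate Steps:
Function('V')(O) = Rational(-8, 7) (Function('V')(O) = Mul(Rational(-1, 7), 8) = Rational(-8, 7))
Function('U')(M) = 1
K = -6 (K = Add(0, -6) = -6)
Function('u')(Q) = Mul(4, Pow(Q, 2)) (Function('u')(Q) = Pow(Mul(Q, 2), 2) = Pow(Mul(2, Q), 2) = Mul(4, Pow(Q, 2)))
Function('E')(b, k) = 36 (Function('E')(b, k) = Pow(-6, 2) = 36)
Mul(Add(Function('E')(-18, Function('u')(2)), Function('V')(9)), Function('U')(9)) = Mul(Add(36, Rational(-8, 7)), 1) = Mul(Rational(244, 7), 1) = Rational(244, 7)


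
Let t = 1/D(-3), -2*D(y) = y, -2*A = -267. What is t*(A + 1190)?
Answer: 2647/3 ≈ 882.33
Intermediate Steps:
A = 267/2 (A = -½*(-267) = 267/2 ≈ 133.50)
D(y) = -y/2
t = ⅔ (t = 1/(-½*(-3)) = 1/(3/2) = ⅔ ≈ 0.66667)
t*(A + 1190) = 2*(267/2 + 1190)/3 = (⅔)*(2647/2) = 2647/3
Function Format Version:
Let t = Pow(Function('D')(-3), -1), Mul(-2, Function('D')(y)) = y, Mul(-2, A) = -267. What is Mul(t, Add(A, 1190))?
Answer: Rational(2647, 3) ≈ 882.33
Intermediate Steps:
A = Rational(267, 2) (A = Mul(Rational(-1, 2), -267) = Rational(267, 2) ≈ 133.50)
Function('D')(y) = Mul(Rational(-1, 2), y)
t = Rational(2, 3) (t = Pow(Mul(Rational(-1, 2), -3), -1) = Pow(Rational(3, 2), -1) = Rational(2, 3) ≈ 0.66667)
Mul(t, Add(A, 1190)) = Mul(Rational(2, 3), Add(Rational(267, 2), 1190)) = Mul(Rational(2, 3), Rational(2647, 2)) = Rational(2647, 3)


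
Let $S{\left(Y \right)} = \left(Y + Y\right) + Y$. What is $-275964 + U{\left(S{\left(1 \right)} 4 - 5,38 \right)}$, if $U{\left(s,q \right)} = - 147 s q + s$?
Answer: $-315059$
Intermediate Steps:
$S{\left(Y \right)} = 3 Y$ ($S{\left(Y \right)} = 2 Y + Y = 3 Y$)
$U{\left(s,q \right)} = s - 147 q s$ ($U{\left(s,q \right)} = - 147 q s + s = s - 147 q s$)
$-275964 + U{\left(S{\left(1 \right)} 4 - 5,38 \right)} = -275964 + \left(3 \cdot 1 \cdot 4 - 5\right) \left(1 - 5586\right) = -275964 + \left(3 \cdot 4 - 5\right) \left(1 - 5586\right) = -275964 + \left(12 - 5\right) \left(-5585\right) = -275964 + 7 \left(-5585\right) = -275964 - 39095 = -315059$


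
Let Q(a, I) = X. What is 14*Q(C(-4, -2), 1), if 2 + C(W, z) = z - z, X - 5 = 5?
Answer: 140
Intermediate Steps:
X = 10 (X = 5 + 5 = 10)
C(W, z) = -2 (C(W, z) = -2 + (z - z) = -2 + 0 = -2)
Q(a, I) = 10
14*Q(C(-4, -2), 1) = 14*10 = 140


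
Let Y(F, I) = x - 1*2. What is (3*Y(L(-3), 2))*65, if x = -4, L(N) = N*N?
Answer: -1170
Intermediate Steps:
L(N) = N**2
Y(F, I) = -6 (Y(F, I) = -4 - 1*2 = -4 - 2 = -6)
(3*Y(L(-3), 2))*65 = (3*(-6))*65 = -18*65 = -1170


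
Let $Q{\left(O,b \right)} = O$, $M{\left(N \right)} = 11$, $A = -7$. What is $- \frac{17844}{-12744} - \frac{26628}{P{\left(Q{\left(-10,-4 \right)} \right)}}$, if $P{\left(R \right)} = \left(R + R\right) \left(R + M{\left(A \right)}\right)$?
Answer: $\frac{7077169}{5310} \approx 1332.8$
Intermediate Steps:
$P{\left(R \right)} = 2 R \left(11 + R\right)$ ($P{\left(R \right)} = \left(R + R\right) \left(R + 11\right) = 2 R \left(11 + R\right)$)
$- \frac{17844}{-12744} - \frac{26628}{P{\left(Q{\left(-10,-4 \right)} \right)}} = - \frac{17844}{-12744} - \frac{26628}{2 \left(-10\right) \left(11 - 10\right)} = \left(-17844\right) \left(- \frac{1}{12744}\right) - \frac{26628}{2 \left(-10\right) 1} = \frac{1487}{1062} - \frac{26628}{-20} = \frac{1487}{1062} - - \frac{6657}{5} = \frac{1487}{1062} + \frac{6657}{5} = \frac{7077169}{5310}$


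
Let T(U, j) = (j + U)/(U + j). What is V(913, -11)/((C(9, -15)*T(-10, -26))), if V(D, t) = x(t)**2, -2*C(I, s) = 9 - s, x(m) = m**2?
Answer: -14641/12 ≈ -1220.1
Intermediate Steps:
C(I, s) = -9/2 + s/2 (C(I, s) = -(9 - s)/2 = -9/2 + s/2)
T(U, j) = 1 (T(U, j) = (U + j)/(U + j) = 1)
V(D, t) = t**4 (V(D, t) = (t**2)**2 = t**4)
V(913, -11)/((C(9, -15)*T(-10, -26))) = (-11)**4/(((-9/2 + (1/2)*(-15))*1)) = 14641/(((-9/2 - 15/2)*1)) = 14641/((-12*1)) = 14641/(-12) = 14641*(-1/12) = -14641/12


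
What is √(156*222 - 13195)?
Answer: √21437 ≈ 146.41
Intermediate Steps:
√(156*222 - 13195) = √(34632 - 13195) = √21437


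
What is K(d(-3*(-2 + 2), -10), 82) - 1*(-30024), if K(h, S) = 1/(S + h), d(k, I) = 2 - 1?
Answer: 2491993/83 ≈ 30024.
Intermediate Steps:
d(k, I) = 1
K(d(-3*(-2 + 2), -10), 82) - 1*(-30024) = 1/(82 + 1) - 1*(-30024) = 1/83 + 30024 = 2491993/83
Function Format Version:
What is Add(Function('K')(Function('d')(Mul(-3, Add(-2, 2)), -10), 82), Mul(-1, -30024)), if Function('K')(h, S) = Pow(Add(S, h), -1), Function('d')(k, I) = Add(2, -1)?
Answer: Rational(2491993, 83) ≈ 30024.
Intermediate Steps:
Function('d')(k, I) = 1
Add(Function('K')(Function('d')(Mul(-3, Add(-2, 2)), -10), 82), Mul(-1, -30024)) = Add(Pow(Add(82, 1), -1), Mul(-1, -30024)) = Add(Pow(83, -1), 30024) = Add(Rational(1, 83), 30024) = Rational(2491993, 83)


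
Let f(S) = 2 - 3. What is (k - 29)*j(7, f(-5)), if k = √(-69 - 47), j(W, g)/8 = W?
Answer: -1624 + 112*I*√29 ≈ -1624.0 + 603.14*I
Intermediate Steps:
f(S) = -1
j(W, g) = 8*W
k = 2*I*√29 (k = √(-116) = 2*I*√29 ≈ 10.77*I)
(k - 29)*j(7, f(-5)) = (2*I*√29 - 29)*(8*7) = (-29 + 2*I*√29)*56 = -1624 + 112*I*√29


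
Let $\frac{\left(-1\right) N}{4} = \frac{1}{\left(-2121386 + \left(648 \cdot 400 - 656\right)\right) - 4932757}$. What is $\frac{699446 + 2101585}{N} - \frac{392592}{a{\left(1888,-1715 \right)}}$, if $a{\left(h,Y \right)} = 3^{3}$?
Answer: $\frac{171312150639665}{36} \approx 4.7587 \cdot 10^{12}$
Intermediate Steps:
$a{\left(h,Y \right)} = 27$
$N = \frac{4}{6795599}$ ($N = - \frac{4}{\left(-2121386 + \left(648 \cdot 400 - 656\right)\right) - 4932757} = - \frac{4}{\left(-2121386 + \left(259200 - 656\right)\right) - 4932757} = - \frac{4}{\left(-2121386 + 258544\right) - 4932757} = - \frac{4}{-1862842 - 4932757} = - \frac{4}{-6795599} = \left(-4\right) \left(- \frac{1}{6795599}\right) = \frac{4}{6795599} \approx 5.8862 \cdot 10^{-7}$)
$\frac{699446 + 2101585}{N} - \frac{392592}{a{\left(1888,-1715 \right)}} = \frac{699446 + 2101585}{\frac{4}{6795599}} - \frac{392592}{27} = 2801031 \cdot \frac{6795599}{4} - \frac{130864}{9} = \frac{19034683462569}{4} - \frac{130864}{9} = \frac{171312150639665}{36}$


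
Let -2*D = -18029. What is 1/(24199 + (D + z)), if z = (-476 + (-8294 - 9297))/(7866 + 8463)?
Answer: 32658/1084650349 ≈ 3.0109e-5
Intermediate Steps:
D = 18029/2 (D = -1/2*(-18029) = 18029/2 ≈ 9014.5)
z = -18067/16329 (z = (-476 - 17591)/16329 = -18067*1/16329 = -18067/16329 ≈ -1.1064)
1/(24199 + (D + z)) = 1/(24199 + (18029/2 - 18067/16329)) = 1/(24199 + 294359407/32658) = 1/(1084650349/32658) = 32658/1084650349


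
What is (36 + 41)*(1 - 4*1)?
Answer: -231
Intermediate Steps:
(36 + 41)*(1 - 4*1) = 77*(1 - 4) = 77*(-3) = -231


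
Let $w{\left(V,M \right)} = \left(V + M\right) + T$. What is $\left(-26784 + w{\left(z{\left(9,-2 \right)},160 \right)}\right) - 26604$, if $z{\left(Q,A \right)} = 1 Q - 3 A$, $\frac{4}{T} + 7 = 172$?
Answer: $- \frac{8780141}{165} \approx -53213.0$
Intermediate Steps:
$T = \frac{4}{165}$ ($T = \frac{4}{-7 + 172} = \frac{4}{165} \approx 0.024242$)
$z{\left(Q,A \right)} = Q - 3 A$
$w{\left(V,M \right)} = \frac{4}{165} + M + V$ ($w{\left(V,M \right)} = \left(V + M\right) + \frac{4}{165} = \left(M + V\right) + \frac{4}{165} = \frac{4}{165} + M + V$)
$\left(-26784 + w{\left(z{\left(9,-2 \right)},160 \right)}\right) - 26604 = \left(-26784 + \left(\frac{4}{165} + 160 + \left(9 - -6\right)\right)\right) - 26604 = \left(-26784 + \left(\frac{4}{165} + 160 + \left(9 + 6\right)\right)\right) - 26604 = \left(-26784 + \left(\frac{4}{165} + 160 + 15\right)\right) - 26604 = \left(-26784 + \frac{28879}{165}\right) - 26604 = - \frac{4390481}{165} - 26604 = - \frac{8780141}{165}$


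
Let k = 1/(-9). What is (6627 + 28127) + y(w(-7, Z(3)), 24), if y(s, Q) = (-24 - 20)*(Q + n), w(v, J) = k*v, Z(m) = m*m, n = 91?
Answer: 29694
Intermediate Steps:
Z(m) = m²
k = -⅑ ≈ -0.11111
w(v, J) = -v/9
y(s, Q) = -4004 - 44*Q (y(s, Q) = (-24 - 20)*(Q + 91) = -44*(91 + Q) = -4004 - 44*Q)
(6627 + 28127) + y(w(-7, Z(3)), 24) = (6627 + 28127) + (-4004 - 44*24) = 34754 + (-4004 - 1056) = 34754 - 5060 = 29694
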